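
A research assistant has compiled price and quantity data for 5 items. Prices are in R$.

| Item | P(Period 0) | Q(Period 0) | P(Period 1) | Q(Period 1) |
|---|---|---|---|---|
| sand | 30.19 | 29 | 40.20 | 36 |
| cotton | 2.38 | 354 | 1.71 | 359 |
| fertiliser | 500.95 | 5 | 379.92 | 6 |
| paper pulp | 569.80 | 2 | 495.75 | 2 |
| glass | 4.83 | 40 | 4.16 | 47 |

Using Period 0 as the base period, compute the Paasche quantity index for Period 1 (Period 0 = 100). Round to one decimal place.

114.5

Paasche quantity index uses current-period prices as weights.
ΣP(Period 1)·Q(Period 1) = 40.20×36 + 1.71×359 + 379.92×6 + 495.75×2 + 4.16×47 = 1447.2 + 613.89 + 2279.52 + 991.5 + 195.52 = 5527.63
ΣP(Period 1)·Q(Period 0) = 40.20×29 + 1.71×354 + 379.92×5 + 495.75×2 + 4.16×40 = 1165.8 + 605.34 + 1899.6 + 991.5 + 166.4 = 4828.64
Index = 5527.63 / 4828.64 × 100 = 114.4759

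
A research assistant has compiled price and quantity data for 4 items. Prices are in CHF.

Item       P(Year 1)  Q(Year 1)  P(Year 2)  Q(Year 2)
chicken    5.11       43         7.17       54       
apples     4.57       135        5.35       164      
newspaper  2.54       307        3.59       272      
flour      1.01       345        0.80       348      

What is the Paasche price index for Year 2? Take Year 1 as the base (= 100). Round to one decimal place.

121.8

Paasche price index uses current-period quantities as weights.
ΣP(Year 2)·Q(Year 2) = 7.17×54 + 5.35×164 + 3.59×272 + 0.80×348 = 387.18 + 877.4 + 976.48 + 278.4 = 2519.46
ΣP(Year 1)·Q(Year 2) = 5.11×54 + 4.57×164 + 2.54×272 + 1.01×348 = 275.94 + 749.48 + 690.88 + 351.48 = 2067.78
Index = 2519.46 / 2067.78 × 100 = 121.8437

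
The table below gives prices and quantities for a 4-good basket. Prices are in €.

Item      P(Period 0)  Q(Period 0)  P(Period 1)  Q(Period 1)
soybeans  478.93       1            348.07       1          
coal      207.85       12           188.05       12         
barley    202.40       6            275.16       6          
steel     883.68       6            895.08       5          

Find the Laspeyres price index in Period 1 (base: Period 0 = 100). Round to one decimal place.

Laspeyres price index uses base-period quantities as weights.
ΣP(Period 1)·Q(Period 0) = 348.07×1 + 188.05×12 + 275.16×6 + 895.08×6 = 348.07 + 2256.6 + 1650.96 + 5370.48 = 9626.11
ΣP(Period 0)·Q(Period 0) = 478.93×1 + 207.85×12 + 202.40×6 + 883.68×6 = 478.93 + 2494.2 + 1214.4 + 5302.08 = 9489.61
Index = 9626.11 / 9489.61 × 100 = 101.4384

101.4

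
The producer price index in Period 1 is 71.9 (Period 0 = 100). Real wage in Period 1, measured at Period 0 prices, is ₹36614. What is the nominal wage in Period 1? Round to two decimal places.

Nominal = Real × (Index/100) = 36614 × (71.9/100)
        = 36614 × 0.719 = 26325.4660

26325.47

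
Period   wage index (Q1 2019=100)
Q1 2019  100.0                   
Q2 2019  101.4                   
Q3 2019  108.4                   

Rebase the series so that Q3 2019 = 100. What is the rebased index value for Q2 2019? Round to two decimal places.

93.54

Rebased(Q2 2019) = 101.4 / 108.4 × 100 = 93.5424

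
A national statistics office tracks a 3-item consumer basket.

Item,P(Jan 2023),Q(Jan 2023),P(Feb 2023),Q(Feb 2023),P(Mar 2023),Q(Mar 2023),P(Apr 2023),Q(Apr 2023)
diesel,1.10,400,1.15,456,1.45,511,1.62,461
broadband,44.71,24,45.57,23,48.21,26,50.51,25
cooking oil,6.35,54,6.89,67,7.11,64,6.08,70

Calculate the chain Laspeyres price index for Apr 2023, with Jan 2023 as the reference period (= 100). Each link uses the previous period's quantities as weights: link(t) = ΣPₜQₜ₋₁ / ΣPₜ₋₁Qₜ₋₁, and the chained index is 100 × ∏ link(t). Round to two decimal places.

118.37

Link Jan 2023→Feb 2023:
ΣP(Feb 2023)Q(Jan 2023) = 1.15×400 + 45.57×24 + 6.89×54 = 460 + 1093.68 + 372.06 = 1925.74
ΣP(Jan 2023)Q(Jan 2023) = 1.10×400 + 44.71×24 + 6.35×54 = 440 + 1073.04 + 342.9 = 1855.94
link = 1925.74/1855.94 = 1.037609
Link Feb 2023→Mar 2023:
ΣP(Mar 2023)Q(Feb 2023) = 1.45×456 + 48.21×23 + 7.11×67 = 661.2 + 1108.83 + 476.37 = 2246.4
ΣP(Feb 2023)Q(Feb 2023) = 1.15×456 + 45.57×23 + 6.89×67 = 524.4 + 1048.11 + 461.63 = 2034.14
link = 2246.4/2034.14 = 1.104349
Link Mar 2023→Apr 2023:
ΣP(Apr 2023)Q(Mar 2023) = 1.62×511 + 50.51×26 + 6.08×64 = 827.82 + 1313.26 + 389.12 = 2530.2
ΣP(Mar 2023)Q(Mar 2023) = 1.45×511 + 48.21×26 + 7.11×64 = 740.95 + 1253.46 + 455.04 = 2449.45
link = 2530.2/2449.45 = 1.032967
Chained index = 100 × 1.037609 × 1.104349 × 1.032967 = 118.3658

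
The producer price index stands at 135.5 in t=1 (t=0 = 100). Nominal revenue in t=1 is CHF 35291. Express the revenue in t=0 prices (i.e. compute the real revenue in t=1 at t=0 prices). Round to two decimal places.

26045.02

Real = Nominal ÷ (Index/100) = 35291 ÷ (135.5/100)
     = 35291 ÷ 1.355 = 26045.0185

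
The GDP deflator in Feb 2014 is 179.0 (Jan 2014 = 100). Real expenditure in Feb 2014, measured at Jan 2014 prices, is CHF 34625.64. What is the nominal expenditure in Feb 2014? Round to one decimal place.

61979.9

Nominal = Real × (Index/100) = 34625.64 × (179.0/100)
        = 34625.64 × 1.790 = 61979.8956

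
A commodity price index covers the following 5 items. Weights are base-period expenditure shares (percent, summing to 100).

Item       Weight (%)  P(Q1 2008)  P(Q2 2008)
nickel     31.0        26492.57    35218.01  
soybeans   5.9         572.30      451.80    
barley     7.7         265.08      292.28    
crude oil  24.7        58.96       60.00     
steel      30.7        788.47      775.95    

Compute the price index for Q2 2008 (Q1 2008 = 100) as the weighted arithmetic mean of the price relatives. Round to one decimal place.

109.7

nickel: 31.0 × (35218.01/26492.57) = 31.0 × 1.329354 = 41.2100
soybeans: 5.9 × (451.80/572.30) = 5.9 × 0.789446 = 4.6577
barley: 7.7 × (292.28/265.08) = 7.7 × 1.102611 = 8.4901
crude oil: 24.7 × (60.00/58.96) = 24.7 × 1.017639 = 25.1357
steel: 30.7 × (775.95/788.47) = 30.7 × 0.984121 = 30.2125
Index = Σ wᵢ·(p₁ᵢ/p₀ᵢ) = 41.2100 + 4.6577 + 8.4901 + 25.1357 + 30.2125 = 109.7060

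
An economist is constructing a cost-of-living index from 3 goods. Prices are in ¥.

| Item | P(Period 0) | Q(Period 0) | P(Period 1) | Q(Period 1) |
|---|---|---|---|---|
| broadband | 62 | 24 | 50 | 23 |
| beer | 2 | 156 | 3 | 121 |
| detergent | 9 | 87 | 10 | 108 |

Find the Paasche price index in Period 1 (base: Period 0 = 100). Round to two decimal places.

98.22

Paasche price index uses current-period quantities as weights.
ΣP(Period 1)·Q(Period 1) = 50×23 + 3×121 + 10×108 = 1150 + 363 + 1080 = 2593
ΣP(Period 0)·Q(Period 1) = 62×23 + 2×121 + 9×108 = 1426 + 242 + 972 = 2640
Index = 2593 / 2640 × 100 = 98.2197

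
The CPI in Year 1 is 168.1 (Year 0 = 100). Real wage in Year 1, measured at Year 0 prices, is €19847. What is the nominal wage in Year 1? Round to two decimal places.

33362.81

Nominal = Real × (Index/100) = 19847 × (168.1/100)
        = 19847 × 1.681 = 33362.8070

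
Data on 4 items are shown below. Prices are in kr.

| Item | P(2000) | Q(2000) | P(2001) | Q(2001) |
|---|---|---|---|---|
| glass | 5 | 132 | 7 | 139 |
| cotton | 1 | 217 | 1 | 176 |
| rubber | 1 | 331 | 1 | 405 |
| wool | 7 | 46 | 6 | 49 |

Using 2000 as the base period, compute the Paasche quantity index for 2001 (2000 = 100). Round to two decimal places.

Paasche quantity index uses current-period prices as weights.
ΣP(2001)·Q(2001) = 7×139 + 1×176 + 1×405 + 6×49 = 973 + 176 + 405 + 294 = 1848
ΣP(2001)·Q(2000) = 7×132 + 1×217 + 1×331 + 6×46 = 924 + 217 + 331 + 276 = 1748
Index = 1848 / 1748 × 100 = 105.7208

105.72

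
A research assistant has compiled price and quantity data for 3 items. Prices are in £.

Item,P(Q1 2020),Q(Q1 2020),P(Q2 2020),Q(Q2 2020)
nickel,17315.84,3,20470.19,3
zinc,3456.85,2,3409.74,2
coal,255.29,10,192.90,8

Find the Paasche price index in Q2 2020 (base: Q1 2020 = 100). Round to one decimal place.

Paasche price index uses current-period quantities as weights.
ΣP(Q2 2020)·Q(Q2 2020) = 20470.19×3 + 3409.74×2 + 192.90×8 = 61410.57 + 6819.48 + 1543.2 = 69773.25
ΣP(Q1 2020)·Q(Q2 2020) = 17315.84×3 + 3456.85×2 + 255.29×8 = 51947.52 + 6913.7 + 2042.32 = 60903.54
Index = 69773.25 / 60903.54 × 100 = 114.5635

114.6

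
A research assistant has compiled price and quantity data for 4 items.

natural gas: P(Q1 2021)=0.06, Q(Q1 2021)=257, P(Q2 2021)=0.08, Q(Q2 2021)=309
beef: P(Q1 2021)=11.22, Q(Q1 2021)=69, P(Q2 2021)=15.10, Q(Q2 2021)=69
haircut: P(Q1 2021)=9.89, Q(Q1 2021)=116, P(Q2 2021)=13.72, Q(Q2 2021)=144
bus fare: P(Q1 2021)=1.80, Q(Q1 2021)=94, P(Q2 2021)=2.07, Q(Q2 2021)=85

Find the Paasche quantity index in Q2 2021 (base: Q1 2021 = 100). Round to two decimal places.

112.98

Paasche quantity index uses current-period prices as weights.
ΣP(Q2 2021)·Q(Q2 2021) = 0.08×309 + 15.10×69 + 13.72×144 + 2.07×85 = 24.72 + 1041.9 + 1975.68 + 175.95 = 3218.25
ΣP(Q2 2021)·Q(Q1 2021) = 0.08×257 + 15.10×69 + 13.72×116 + 2.07×94 = 20.56 + 1041.9 + 1591.52 + 194.58 = 2848.56
Index = 3218.25 / 2848.56 × 100 = 112.9781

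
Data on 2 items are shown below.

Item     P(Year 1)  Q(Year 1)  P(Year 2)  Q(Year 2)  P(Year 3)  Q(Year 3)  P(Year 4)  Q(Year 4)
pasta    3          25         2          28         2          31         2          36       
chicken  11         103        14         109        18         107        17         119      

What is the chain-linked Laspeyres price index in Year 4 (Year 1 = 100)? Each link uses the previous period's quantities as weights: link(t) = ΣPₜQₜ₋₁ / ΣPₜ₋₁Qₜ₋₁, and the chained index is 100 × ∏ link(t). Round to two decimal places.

149.07

Link Year 1→Year 2:
ΣP(Year 2)Q(Year 1) = 2×25 + 14×103 = 50 + 1442 = 1492
ΣP(Year 1)Q(Year 1) = 3×25 + 11×103 = 75 + 1133 = 1208
link = 1492/1208 = 1.235099
Link Year 2→Year 3:
ΣP(Year 3)Q(Year 2) = 2×28 + 18×109 = 56 + 1962 = 2018
ΣP(Year 2)Q(Year 2) = 2×28 + 14×109 = 56 + 1526 = 1582
link = 2018/1582 = 1.275601
Link Year 3→Year 4:
ΣP(Year 4)Q(Year 3) = 2×31 + 17×107 = 62 + 1819 = 1881
ΣP(Year 3)Q(Year 3) = 2×31 + 18×107 = 62 + 1926 = 1988
link = 1881/1988 = 0.946177
Chained index = 100 × 1.235099 × 1.275601 × 0.946177 = 149.0696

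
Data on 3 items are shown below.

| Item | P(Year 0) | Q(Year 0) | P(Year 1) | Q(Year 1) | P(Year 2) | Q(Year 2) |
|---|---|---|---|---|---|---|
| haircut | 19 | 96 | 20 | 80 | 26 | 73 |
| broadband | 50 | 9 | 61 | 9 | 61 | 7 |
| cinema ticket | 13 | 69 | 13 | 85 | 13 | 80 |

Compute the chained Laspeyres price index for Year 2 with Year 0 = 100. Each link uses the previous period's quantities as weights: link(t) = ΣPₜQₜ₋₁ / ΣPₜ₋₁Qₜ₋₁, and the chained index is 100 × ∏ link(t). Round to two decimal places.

Link Year 0→Year 1:
ΣP(Year 1)Q(Year 0) = 20×96 + 61×9 + 13×69 = 1920 + 549 + 897 = 3366
ΣP(Year 0)Q(Year 0) = 19×96 + 50×9 + 13×69 = 1824 + 450 + 897 = 3171
link = 3366/3171 = 1.061495
Link Year 1→Year 2:
ΣP(Year 2)Q(Year 1) = 26×80 + 61×9 + 13×85 = 2080 + 549 + 1105 = 3734
ΣP(Year 1)Q(Year 1) = 20×80 + 61×9 + 13×85 = 1600 + 549 + 1105 = 3254
link = 3734/3254 = 1.147511
Chained index = 100 × 1.061495 × 1.147511 = 121.8077

121.81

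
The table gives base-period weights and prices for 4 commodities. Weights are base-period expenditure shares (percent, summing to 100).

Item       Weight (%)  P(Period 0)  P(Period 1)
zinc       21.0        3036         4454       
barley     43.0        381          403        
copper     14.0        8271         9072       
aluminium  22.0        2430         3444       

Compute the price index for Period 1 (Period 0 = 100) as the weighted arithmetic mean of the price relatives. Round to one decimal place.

122.8

zinc: 21.0 × (4454/3036) = 21.0 × 1.467062 = 30.8083
barley: 43.0 × (403/381) = 43.0 × 1.057743 = 45.4829
copper: 14.0 × (9072/8271) = 14.0 × 1.096844 = 15.3558
aluminium: 22.0 × (3444/2430) = 22.0 × 1.417284 = 31.1802
Index = Σ wᵢ·(p₁ᵢ/p₀ᵢ) = 30.8083 + 45.4829 + 15.3558 + 31.1802 = 122.8273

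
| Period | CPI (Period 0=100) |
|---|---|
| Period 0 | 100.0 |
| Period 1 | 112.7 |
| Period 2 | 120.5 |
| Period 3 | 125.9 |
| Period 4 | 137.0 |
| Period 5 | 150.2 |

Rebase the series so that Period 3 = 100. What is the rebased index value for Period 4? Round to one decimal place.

108.8

Rebased(Period 4) = 137.0 / 125.9 × 100 = 108.8165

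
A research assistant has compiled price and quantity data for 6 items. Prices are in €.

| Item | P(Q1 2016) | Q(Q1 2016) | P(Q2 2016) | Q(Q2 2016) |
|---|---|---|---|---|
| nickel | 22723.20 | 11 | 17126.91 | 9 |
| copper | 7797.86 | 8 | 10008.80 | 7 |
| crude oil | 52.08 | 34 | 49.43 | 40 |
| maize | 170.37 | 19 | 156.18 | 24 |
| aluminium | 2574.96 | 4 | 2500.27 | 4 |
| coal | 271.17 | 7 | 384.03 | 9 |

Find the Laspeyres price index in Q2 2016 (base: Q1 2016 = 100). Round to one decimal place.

Laspeyres price index uses base-period quantities as weights.
ΣP(Q2 2016)·Q(Q1 2016) = 17126.91×11 + 10008.80×8 + 49.43×34 + 156.18×19 + 2500.27×4 + 384.03×7 = 188396.01 + 80070.4 + 1680.62 + 2967.42 + 10001.08 + 2688.21 = 285803.74
ΣP(Q1 2016)·Q(Q1 2016) = 22723.20×11 + 7797.86×8 + 52.08×34 + 170.37×19 + 2574.96×4 + 271.17×7 = 249955.2 + 62382.88 + 1770.72 + 3237.03 + 10299.84 + 1898.19 = 329543.86
Index = 285803.74 / 329543.86 × 100 = 86.7271

86.7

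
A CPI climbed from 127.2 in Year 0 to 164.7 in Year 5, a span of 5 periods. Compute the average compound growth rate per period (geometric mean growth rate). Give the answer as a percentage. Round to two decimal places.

5.30%

Growth factor = (164.7/127.2)^(1/5) = (1.294811)^(1/5) = 1.053031
Growth rate = 1.053031 − 1 = 0.053031 = 5.3031%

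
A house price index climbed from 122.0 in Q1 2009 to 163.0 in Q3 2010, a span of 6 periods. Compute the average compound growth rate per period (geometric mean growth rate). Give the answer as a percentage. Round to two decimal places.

Growth factor = (163.0/122.0)^(1/6) = (1.336066)^(1/6) = 1.049473
Growth rate = 1.049473 − 1 = 0.049473 = 4.9473%

4.95%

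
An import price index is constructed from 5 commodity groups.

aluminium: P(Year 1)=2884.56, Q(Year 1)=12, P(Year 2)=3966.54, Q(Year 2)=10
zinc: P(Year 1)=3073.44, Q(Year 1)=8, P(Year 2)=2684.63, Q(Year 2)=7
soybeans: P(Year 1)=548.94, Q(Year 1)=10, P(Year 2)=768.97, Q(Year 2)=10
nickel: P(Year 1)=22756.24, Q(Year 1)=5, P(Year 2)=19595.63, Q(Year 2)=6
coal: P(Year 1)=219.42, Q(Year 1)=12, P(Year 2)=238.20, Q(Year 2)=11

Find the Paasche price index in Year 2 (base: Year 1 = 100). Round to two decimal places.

Paasche price index uses current-period quantities as weights.
ΣP(Year 2)·Q(Year 2) = 3966.54×10 + 2684.63×7 + 768.97×10 + 19595.63×6 + 238.20×11 = 39665.4 + 18792.41 + 7689.7 + 117573.78 + 2620.2 = 186341.49
ΣP(Year 1)·Q(Year 2) = 2884.56×10 + 3073.44×7 + 548.94×10 + 22756.24×6 + 219.42×11 = 28845.6 + 21514.08 + 5489.4 + 136537.44 + 2413.62 = 194800.14
Index = 186341.49 / 194800.14 × 100 = 95.6578

95.66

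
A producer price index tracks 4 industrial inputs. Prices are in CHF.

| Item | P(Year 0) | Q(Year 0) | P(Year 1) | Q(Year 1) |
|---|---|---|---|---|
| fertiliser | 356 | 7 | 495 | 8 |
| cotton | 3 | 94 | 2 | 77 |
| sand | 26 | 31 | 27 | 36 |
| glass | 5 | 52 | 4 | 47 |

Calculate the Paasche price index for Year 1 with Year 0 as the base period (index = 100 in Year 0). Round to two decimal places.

124.09

Paasche price index uses current-period quantities as weights.
ΣP(Year 1)·Q(Year 1) = 495×8 + 2×77 + 27×36 + 4×47 = 3960 + 154 + 972 + 188 = 5274
ΣP(Year 0)·Q(Year 1) = 356×8 + 3×77 + 26×36 + 5×47 = 2848 + 231 + 936 + 235 = 4250
Index = 5274 / 4250 × 100 = 124.0941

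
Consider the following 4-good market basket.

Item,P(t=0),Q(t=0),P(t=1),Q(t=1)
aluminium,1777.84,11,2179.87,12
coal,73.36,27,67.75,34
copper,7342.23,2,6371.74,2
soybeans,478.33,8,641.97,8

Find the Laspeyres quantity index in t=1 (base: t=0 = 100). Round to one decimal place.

105.7

Laspeyres quantity index uses base-period prices as weights.
ΣP(t=0)·Q(t=1) = 1777.84×12 + 73.36×34 + 7342.23×2 + 478.33×8 = 21334.08 + 2494.24 + 14684.46 + 3826.64 = 42339.42
ΣP(t=0)·Q(t=0) = 1777.84×11 + 73.36×27 + 7342.23×2 + 478.33×8 = 19556.24 + 1980.72 + 14684.46 + 3826.64 = 40048.06
Index = 42339.42 / 40048.06 × 100 = 105.7215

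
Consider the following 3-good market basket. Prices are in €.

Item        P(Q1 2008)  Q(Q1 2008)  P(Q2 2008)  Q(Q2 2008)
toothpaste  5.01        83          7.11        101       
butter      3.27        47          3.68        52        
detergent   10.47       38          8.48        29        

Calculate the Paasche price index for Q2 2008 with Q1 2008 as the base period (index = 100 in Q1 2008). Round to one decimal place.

Paasche price index uses current-period quantities as weights.
ΣP(Q2 2008)·Q(Q2 2008) = 7.11×101 + 3.68×52 + 8.48×29 = 718.11 + 191.36 + 245.92 = 1155.39
ΣP(Q1 2008)·Q(Q2 2008) = 5.01×101 + 3.27×52 + 10.47×29 = 506.01 + 170.04 + 303.63 = 979.68
Index = 1155.39 / 979.68 × 100 = 117.9354

117.9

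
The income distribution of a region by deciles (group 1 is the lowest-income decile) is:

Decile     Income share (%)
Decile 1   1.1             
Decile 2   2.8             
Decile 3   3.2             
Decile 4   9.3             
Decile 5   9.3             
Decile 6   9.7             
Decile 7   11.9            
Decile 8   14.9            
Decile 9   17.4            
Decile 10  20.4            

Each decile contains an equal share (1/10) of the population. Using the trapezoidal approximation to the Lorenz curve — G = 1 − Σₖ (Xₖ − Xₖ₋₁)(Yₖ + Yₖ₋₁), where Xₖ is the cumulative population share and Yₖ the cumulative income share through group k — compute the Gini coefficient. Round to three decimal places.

Cumulative income shares Yₖ: 0.0110, 0.0390, 0.0710, 0.1640, 0.2570, 0.3540, 0.4730, 0.6220, 0.7960, 1.0000
Σ (Xₖ−Xₖ₋₁)(Yₖ+Yₖ₋₁) = (1/10)(0.0110+0.0000) + (1/10)(0.0390+0.0110) + (1/10)(0.0710+0.0390) + (1/10)(0.1640+0.0710) + (1/10)(0.2570+0.1640) + (1/10)(0.3540+0.2570) + (1/10)(0.4730+0.3540) + (1/10)(0.6220+0.4730) + (1/10)(0.7960+0.6220) + (1/10)(1.0000+0.7960)
  = 0.0011 + 0.0050 + 0.0110 + 0.0235 + 0.0421 + 0.0611 + 0.0827 + 0.1095 + 0.1418 + 0.1796 = 0.6574
G = 1 − 0.6574 = 0.3426

0.343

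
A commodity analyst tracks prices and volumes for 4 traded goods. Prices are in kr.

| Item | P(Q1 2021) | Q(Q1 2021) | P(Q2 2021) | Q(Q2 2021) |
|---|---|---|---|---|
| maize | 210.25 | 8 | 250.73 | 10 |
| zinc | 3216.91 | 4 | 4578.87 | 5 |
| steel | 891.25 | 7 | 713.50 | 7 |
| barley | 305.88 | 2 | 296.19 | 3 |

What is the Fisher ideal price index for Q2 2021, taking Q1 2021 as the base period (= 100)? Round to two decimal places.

Laspeyres component (base-period weights):
ΣP(Q2 2021)Q(Q1 2021) = 250.73×8 + 4578.87×4 + 713.50×7 + 296.19×2 = 2005.84 + 18315.48 + 4994.5 + 592.38 = 25908.2
ΣP(Q1 2021)Q(Q1 2021) = 210.25×8 + 3216.91×4 + 891.25×7 + 305.88×2 = 1682 + 12867.64 + 6238.75 + 611.76 = 21400.15
L = 25908.2 / 21400.15 × 100 = 121.0655
Paasche component (current-period weights):
ΣP(Q2 2021)Q(Q2 2021) = 250.73×10 + 4578.87×5 + 713.50×7 + 296.19×3 = 2507.3 + 22894.35 + 4994.5 + 888.57 = 31284.72
ΣP(Q1 2021)Q(Q2 2021) = 210.25×10 + 3216.91×5 + 891.25×7 + 305.88×3 = 2102.5 + 16084.55 + 6238.75 + 917.64 = 25343.44
P = 31284.72 / 25343.44 × 100 = 123.4431
Fisher = √(L × P) = √(121.0655 × 123.4431) = 122.2485

122.25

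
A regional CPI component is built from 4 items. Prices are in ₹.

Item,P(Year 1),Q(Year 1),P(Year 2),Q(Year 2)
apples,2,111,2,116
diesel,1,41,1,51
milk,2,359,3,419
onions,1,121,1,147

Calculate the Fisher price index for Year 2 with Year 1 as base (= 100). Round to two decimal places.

132.81

Laspeyres component (base-period weights):
ΣP(Year 2)Q(Year 1) = 2×111 + 1×41 + 3×359 + 1×121 = 222 + 41 + 1077 + 121 = 1461
ΣP(Year 1)Q(Year 1) = 2×111 + 1×41 + 2×359 + 1×121 = 222 + 41 + 718 + 121 = 1102
L = 1461 / 1102 × 100 = 132.5771
Paasche component (current-period weights):
ΣP(Year 2)Q(Year 2) = 2×116 + 1×51 + 3×419 + 1×147 = 232 + 51 + 1257 + 147 = 1687
ΣP(Year 1)Q(Year 2) = 2×116 + 1×51 + 2×419 + 1×147 = 232 + 51 + 838 + 147 = 1268
P = 1687 / 1268 × 100 = 133.0442
Fisher = √(L × P) = √(132.5771 × 133.0442) = 132.8104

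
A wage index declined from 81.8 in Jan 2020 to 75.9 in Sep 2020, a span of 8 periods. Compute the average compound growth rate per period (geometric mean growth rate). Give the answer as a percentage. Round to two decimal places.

-0.93%

Growth factor = (75.9/81.8)^(1/8) = (0.927873)^(1/8) = 0.990686
Growth rate = 0.990686 − 1 = -0.009314 = -0.9314%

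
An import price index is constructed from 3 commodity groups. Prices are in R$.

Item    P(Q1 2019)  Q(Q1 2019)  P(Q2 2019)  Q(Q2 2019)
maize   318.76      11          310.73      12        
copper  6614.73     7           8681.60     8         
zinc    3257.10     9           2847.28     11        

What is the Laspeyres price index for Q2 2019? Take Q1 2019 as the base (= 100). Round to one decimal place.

113.5

Laspeyres price index uses base-period quantities as weights.
ΣP(Q2 2019)·Q(Q1 2019) = 310.73×11 + 8681.60×7 + 2847.28×9 = 3418.03 + 60771.2 + 25625.52 = 89814.75
ΣP(Q1 2019)·Q(Q1 2019) = 318.76×11 + 6614.73×7 + 3257.10×9 = 3506.36 + 46303.11 + 29313.9 = 79123.37
Index = 89814.75 / 79123.37 × 100 = 113.5123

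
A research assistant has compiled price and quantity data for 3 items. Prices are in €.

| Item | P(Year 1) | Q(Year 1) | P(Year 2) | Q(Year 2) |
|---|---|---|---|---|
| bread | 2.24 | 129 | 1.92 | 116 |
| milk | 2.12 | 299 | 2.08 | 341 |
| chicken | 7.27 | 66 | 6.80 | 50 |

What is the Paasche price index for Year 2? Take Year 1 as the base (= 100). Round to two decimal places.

94.48

Paasche price index uses current-period quantities as weights.
ΣP(Year 2)·Q(Year 2) = 1.92×116 + 2.08×341 + 6.80×50 = 222.72 + 709.28 + 340 = 1272
ΣP(Year 1)·Q(Year 2) = 2.24×116 + 2.12×341 + 7.27×50 = 259.84 + 722.92 + 363.5 = 1346.26
Index = 1272 / 1346.26 × 100 = 94.4840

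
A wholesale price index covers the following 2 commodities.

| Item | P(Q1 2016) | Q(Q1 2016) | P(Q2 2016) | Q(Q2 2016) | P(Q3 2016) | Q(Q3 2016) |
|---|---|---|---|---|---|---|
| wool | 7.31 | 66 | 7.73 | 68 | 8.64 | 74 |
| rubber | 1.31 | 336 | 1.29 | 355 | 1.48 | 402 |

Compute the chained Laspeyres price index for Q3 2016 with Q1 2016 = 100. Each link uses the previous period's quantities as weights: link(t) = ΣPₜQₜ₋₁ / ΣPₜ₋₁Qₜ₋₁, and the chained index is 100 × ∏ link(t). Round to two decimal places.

Link Q1 2016→Q2 2016:
ΣP(Q2 2016)Q(Q1 2016) = 7.73×66 + 1.29×336 = 510.18 + 433.44 = 943.62
ΣP(Q1 2016)Q(Q1 2016) = 7.31×66 + 1.31×336 = 482.46 + 440.16 = 922.62
link = 943.62/922.62 = 1.022761
Link Q2 2016→Q3 2016:
ΣP(Q3 2016)Q(Q2 2016) = 8.64×68 + 1.48×355 = 587.52 + 525.4 = 1112.92
ΣP(Q2 2016)Q(Q2 2016) = 7.73×68 + 1.29×355 = 525.64 + 457.95 = 983.59
link = 1112.92/983.59 = 1.131488
Chained index = 100 × 1.022761 × 1.131488 = 115.7242

115.72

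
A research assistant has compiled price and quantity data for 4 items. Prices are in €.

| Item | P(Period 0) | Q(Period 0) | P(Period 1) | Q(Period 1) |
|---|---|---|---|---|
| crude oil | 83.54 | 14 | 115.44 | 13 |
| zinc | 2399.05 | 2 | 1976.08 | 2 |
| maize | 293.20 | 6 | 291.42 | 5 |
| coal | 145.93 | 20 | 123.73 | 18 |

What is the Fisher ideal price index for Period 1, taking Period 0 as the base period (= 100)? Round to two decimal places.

91.78

Laspeyres component (base-period weights):
ΣP(Period 1)Q(Period 0) = 115.44×14 + 1976.08×2 + 291.42×6 + 123.73×20 = 1616.16 + 3952.16 + 1748.52 + 2474.6 = 9791.44
ΣP(Period 0)Q(Period 0) = 83.54×14 + 2399.05×2 + 293.20×6 + 145.93×20 = 1169.56 + 4798.1 + 1759.2 + 2918.6 = 10645.46
L = 9791.44 / 10645.46 × 100 = 91.9776
Paasche component (current-period weights):
ΣP(Period 1)Q(Period 1) = 115.44×13 + 1976.08×2 + 291.42×5 + 123.73×18 = 1500.72 + 3952.16 + 1457.1 + 2227.14 = 9137.12
ΣP(Period 0)Q(Period 1) = 83.54×13 + 2399.05×2 + 293.20×5 + 145.93×18 = 1086.02 + 4798.1 + 1466 + 2626.74 = 9976.86
P = 9137.12 / 9976.86 × 100 = 91.5831
Fisher = √(L × P) = √(91.9776 × 91.5831) = 91.7802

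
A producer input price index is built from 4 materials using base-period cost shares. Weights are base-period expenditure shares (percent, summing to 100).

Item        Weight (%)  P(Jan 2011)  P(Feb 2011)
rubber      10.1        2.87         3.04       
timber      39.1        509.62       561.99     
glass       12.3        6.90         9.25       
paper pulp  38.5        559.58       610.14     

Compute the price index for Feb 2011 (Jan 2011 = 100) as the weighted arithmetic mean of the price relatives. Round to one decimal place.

112.3

rubber: 10.1 × (3.04/2.87) = 10.1 × 1.059233 = 10.6983
timber: 39.1 × (561.99/509.62) = 39.1 × 1.102763 = 43.1180
glass: 12.3 × (9.25/6.90) = 12.3 × 1.340580 = 16.4891
paper pulp: 38.5 × (610.14/559.58) = 38.5 × 1.090353 = 41.9786
Index = Σ wᵢ·(p₁ᵢ/p₀ᵢ) = 10.6983 + 43.1180 + 16.4891 + 41.9786 = 112.2840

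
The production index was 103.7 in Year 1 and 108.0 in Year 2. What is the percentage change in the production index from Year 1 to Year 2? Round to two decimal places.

Change = (108.0 − 103.7) / 103.7 × 100
       = 4.3 / 103.7 × 100 = 4.1466%

4.15%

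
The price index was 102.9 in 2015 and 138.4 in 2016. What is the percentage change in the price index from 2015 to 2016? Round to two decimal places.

34.50%

Change = (138.4 − 102.9) / 102.9 × 100
       = 35.5 / 102.9 × 100 = 34.4995%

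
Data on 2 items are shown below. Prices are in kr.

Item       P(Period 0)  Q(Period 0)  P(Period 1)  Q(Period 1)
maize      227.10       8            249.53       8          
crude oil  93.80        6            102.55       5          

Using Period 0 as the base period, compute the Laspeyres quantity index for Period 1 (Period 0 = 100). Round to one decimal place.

Laspeyres quantity index uses base-period prices as weights.
ΣP(Period 0)·Q(Period 1) = 227.10×8 + 93.80×5 = 1816.8 + 469 = 2285.8
ΣP(Period 0)·Q(Period 0) = 227.10×8 + 93.80×6 = 1816.8 + 562.8 = 2379.6
Index = 2285.8 / 2379.6 × 100 = 96.0582

96.1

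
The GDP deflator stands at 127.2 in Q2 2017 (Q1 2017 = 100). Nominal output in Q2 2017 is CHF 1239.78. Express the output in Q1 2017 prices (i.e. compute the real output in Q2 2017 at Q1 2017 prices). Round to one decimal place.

974.7

Real = Nominal ÷ (Index/100) = 1239.78 ÷ (127.2/100)
     = 1239.78 ÷ 1.272 = 974.6698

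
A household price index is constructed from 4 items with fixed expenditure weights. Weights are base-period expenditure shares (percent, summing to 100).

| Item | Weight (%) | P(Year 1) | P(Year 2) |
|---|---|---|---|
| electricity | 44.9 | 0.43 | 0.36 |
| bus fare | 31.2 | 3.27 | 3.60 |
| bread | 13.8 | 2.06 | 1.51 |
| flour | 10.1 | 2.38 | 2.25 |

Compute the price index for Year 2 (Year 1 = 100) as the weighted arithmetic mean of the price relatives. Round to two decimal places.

electricity: 44.9 × (0.36/0.43) = 44.9 × 0.837209 = 37.5907
bus fare: 31.2 × (3.60/3.27) = 31.2 × 1.100917 = 34.3486
bread: 13.8 × (1.51/2.06) = 13.8 × 0.733010 = 10.1155
flour: 10.1 × (2.25/2.38) = 10.1 × 0.945378 = 9.5483
Index = Σ wᵢ·(p₁ᵢ/p₀ᵢ) = 37.5907 + 34.3486 + 10.1155 + 9.5483 = 91.6032

91.60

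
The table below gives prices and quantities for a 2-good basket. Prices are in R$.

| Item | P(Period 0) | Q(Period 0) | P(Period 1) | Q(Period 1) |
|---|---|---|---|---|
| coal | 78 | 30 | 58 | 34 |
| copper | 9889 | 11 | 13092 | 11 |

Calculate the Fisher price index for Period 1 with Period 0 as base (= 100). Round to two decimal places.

Laspeyres component (base-period weights):
ΣP(Period 1)Q(Period 0) = 58×30 + 13092×11 = 1740 + 144012 = 145752
ΣP(Period 0)Q(Period 0) = 78×30 + 9889×11 = 2340 + 108779 = 111119
L = 145752 / 111119 × 100 = 131.1675
Paasche component (current-period weights):
ΣP(Period 1)Q(Period 1) = 58×34 + 13092×11 = 1972 + 144012 = 145984
ΣP(Period 0)Q(Period 1) = 78×34 + 9889×11 = 2652 + 108779 = 111431
P = 145984 / 111431 × 100 = 131.0084
Fisher = √(L × P) = √(131.1675 × 131.0084) = 131.0879

131.09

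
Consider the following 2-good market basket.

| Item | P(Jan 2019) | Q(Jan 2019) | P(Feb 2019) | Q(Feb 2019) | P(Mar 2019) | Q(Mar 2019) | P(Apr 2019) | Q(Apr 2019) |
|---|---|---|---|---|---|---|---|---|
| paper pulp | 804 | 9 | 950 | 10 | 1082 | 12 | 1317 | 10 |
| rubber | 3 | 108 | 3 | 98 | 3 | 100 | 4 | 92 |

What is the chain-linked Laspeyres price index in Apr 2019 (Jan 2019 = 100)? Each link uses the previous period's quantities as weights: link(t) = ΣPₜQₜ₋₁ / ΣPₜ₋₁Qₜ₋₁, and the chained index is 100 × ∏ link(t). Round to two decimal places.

Link Jan 2019→Feb 2019:
ΣP(Feb 2019)Q(Jan 2019) = 950×9 + 3×108 = 8550 + 324 = 8874
ΣP(Jan 2019)Q(Jan 2019) = 804×9 + 3×108 = 7236 + 324 = 7560
link = 8874/7560 = 1.173810
Link Feb 2019→Mar 2019:
ΣP(Mar 2019)Q(Feb 2019) = 1082×10 + 3×98 = 10820 + 294 = 11114
ΣP(Feb 2019)Q(Feb 2019) = 950×10 + 3×98 = 9500 + 294 = 9794
link = 11114/9794 = 1.134776
Link Mar 2019→Apr 2019:
ΣP(Apr 2019)Q(Mar 2019) = 1317×12 + 4×100 = 15804 + 400 = 16204
ΣP(Mar 2019)Q(Mar 2019) = 1082×12 + 3×100 = 12984 + 300 = 13284
link = 16204/13284 = 1.219813
Chained index = 100 × 1.173810 × 1.134776 × 1.219813 = 162.4805

162.48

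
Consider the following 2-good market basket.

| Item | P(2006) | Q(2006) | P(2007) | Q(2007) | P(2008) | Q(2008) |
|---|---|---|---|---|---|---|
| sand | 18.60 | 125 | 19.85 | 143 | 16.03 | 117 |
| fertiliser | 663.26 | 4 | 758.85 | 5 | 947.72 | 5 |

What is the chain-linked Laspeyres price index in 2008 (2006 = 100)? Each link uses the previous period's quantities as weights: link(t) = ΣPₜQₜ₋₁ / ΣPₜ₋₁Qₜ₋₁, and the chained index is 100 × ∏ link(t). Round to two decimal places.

Link 2006→2007:
ΣP(2007)Q(2006) = 19.85×125 + 758.85×4 = 2481.25 + 3035.4 = 5516.65
ΣP(2006)Q(2006) = 18.60×125 + 663.26×4 = 2325 + 2653.04 = 4978.04
link = 5516.65/4978.04 = 1.108197
Link 2007→2008:
ΣP(2008)Q(2007) = 16.03×143 + 947.72×5 = 2292.29 + 4738.6 = 7030.89
ΣP(2007)Q(2007) = 19.85×143 + 758.85×5 = 2838.55 + 3794.25 = 6632.8
link = 7030.89/6632.8 = 1.060018
Chained index = 100 × 1.108197 × 1.060018 = 117.4709

117.47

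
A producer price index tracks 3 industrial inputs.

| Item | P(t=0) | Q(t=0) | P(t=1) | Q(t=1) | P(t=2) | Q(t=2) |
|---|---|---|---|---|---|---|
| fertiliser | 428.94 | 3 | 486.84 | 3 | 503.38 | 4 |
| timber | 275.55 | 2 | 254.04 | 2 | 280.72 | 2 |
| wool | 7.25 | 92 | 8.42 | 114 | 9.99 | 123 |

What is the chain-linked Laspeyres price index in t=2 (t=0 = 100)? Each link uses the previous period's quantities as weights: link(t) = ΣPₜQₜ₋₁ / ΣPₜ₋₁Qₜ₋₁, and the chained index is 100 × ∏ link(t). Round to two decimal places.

Link t=0→t=1:
ΣP(t=1)Q(t=0) = 486.84×3 + 254.04×2 + 8.42×92 = 1460.52 + 508.08 + 774.64 = 2743.24
ΣP(t=0)Q(t=0) = 428.94×3 + 275.55×2 + 7.25×92 = 1286.82 + 551.1 + 667 = 2504.92
link = 2743.24/2504.92 = 1.095141
Link t=1→t=2:
ΣP(t=2)Q(t=1) = 503.38×3 + 280.72×2 + 9.99×114 = 1510.14 + 561.44 + 1138.86 = 3210.44
ΣP(t=1)Q(t=1) = 486.84×3 + 254.04×2 + 8.42×114 = 1460.52 + 508.08 + 959.88 = 2928.48
link = 3210.44/2928.48 = 1.096282
Chained index = 100 × 1.095141 × 1.096282 = 120.0583

120.06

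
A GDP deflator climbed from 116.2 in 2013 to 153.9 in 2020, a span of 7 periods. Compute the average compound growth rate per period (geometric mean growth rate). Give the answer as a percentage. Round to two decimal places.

Growth factor = (153.9/116.2)^(1/7) = (1.324441)^(1/7) = 1.040958
Growth rate = 1.040958 − 1 = 0.040958 = 4.0958%

4.10%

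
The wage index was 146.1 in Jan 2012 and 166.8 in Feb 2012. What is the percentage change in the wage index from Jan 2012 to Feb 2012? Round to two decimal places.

Change = (166.8 − 146.1) / 146.1 × 100
       = 20.7 / 146.1 × 100 = 14.1684%

14.17%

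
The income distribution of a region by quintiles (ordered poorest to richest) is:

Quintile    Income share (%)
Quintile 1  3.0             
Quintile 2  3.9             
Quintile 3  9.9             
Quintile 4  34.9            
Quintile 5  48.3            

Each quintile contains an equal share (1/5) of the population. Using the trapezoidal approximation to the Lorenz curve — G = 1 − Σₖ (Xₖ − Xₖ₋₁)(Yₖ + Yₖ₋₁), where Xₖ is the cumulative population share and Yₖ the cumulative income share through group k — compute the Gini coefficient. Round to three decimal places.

0.486

Cumulative income shares Yₖ: 0.0300, 0.0690, 0.1680, 0.5170, 1.0000
Σ (Xₖ−Xₖ₋₁)(Yₖ+Yₖ₋₁) = (1/5)(0.0300+0.0000) + (1/5)(0.0690+0.0300) + (1/5)(0.1680+0.0690) + (1/5)(0.5170+0.1680) + (1/5)(1.0000+0.5170)
  = 0.0060 + 0.0198 + 0.0474 + 0.1370 + 0.3034 = 0.5136
G = 1 − 0.5136 = 0.4864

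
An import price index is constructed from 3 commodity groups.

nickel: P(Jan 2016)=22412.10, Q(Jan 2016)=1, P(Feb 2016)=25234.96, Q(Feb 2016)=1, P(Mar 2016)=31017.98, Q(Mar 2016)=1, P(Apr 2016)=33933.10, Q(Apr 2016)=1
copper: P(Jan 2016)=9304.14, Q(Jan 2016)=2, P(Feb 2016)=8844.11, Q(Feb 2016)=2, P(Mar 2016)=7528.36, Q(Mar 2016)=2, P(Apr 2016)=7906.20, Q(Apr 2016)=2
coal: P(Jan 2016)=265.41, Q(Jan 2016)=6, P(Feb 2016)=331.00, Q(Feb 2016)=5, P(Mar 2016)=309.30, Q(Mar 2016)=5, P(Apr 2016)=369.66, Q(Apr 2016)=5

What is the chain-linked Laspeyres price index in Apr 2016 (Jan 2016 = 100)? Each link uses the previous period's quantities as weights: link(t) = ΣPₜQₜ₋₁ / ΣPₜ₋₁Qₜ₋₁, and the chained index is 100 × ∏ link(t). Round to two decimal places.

121.97

Link Jan 2016→Feb 2016:
ΣP(Feb 2016)Q(Jan 2016) = 25234.96×1 + 8844.11×2 + 331.00×6 = 25234.96 + 17688.22 + 1986 = 44909.18
ΣP(Jan 2016)Q(Jan 2016) = 22412.10×1 + 9304.14×2 + 265.41×6 = 22412.1 + 18608.28 + 1592.46 = 42612.84
link = 44909.18/42612.84 = 1.053888
Link Feb 2016→Mar 2016:
ΣP(Mar 2016)Q(Feb 2016) = 31017.98×1 + 7528.36×2 + 309.30×5 = 31017.98 + 15056.72 + 1546.5 = 47621.2
ΣP(Feb 2016)Q(Feb 2016) = 25234.96×1 + 8844.11×2 + 331.00×5 = 25234.96 + 17688.22 + 1655 = 44578.18
link = 47621.2/44578.18 = 1.068263
Link Mar 2016→Apr 2016:
ΣP(Apr 2016)Q(Mar 2016) = 33933.10×1 + 7906.20×2 + 369.66×5 = 33933.1 + 15812.4 + 1848.3 = 51593.8
ΣP(Mar 2016)Q(Mar 2016) = 31017.98×1 + 7528.36×2 + 309.30×5 = 31017.98 + 15056.72 + 1546.5 = 47621.2
link = 51593.8/47621.2 = 1.083421
Chained index = 100 × 1.053888 × 1.068263 × 1.083421 = 121.9747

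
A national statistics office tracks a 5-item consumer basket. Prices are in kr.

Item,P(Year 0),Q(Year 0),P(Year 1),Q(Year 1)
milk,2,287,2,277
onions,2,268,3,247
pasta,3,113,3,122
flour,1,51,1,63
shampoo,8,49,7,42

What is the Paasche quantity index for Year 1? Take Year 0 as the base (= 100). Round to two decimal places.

95.59

Paasche quantity index uses current-period prices as weights.
ΣP(Year 1)·Q(Year 1) = 2×277 + 3×247 + 3×122 + 1×63 + 7×42 = 554 + 741 + 366 + 63 + 294 = 2018
ΣP(Year 1)·Q(Year 0) = 2×287 + 3×268 + 3×113 + 1×51 + 7×49 = 574 + 804 + 339 + 51 + 343 = 2111
Index = 2018 / 2111 × 100 = 95.5945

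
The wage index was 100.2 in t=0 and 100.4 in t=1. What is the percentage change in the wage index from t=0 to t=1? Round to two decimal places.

0.20%

Change = (100.4 − 100.2) / 100.2 × 100
       = 0.2 / 100.2 × 100 = 0.1996%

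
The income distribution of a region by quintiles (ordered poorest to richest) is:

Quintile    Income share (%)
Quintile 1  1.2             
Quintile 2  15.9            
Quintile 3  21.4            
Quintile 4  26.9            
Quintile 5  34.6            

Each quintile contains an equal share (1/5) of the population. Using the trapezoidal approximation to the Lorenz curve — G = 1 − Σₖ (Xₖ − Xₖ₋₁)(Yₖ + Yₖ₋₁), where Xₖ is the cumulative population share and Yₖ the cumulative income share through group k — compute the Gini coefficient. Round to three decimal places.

0.311

Cumulative income shares Yₖ: 0.0120, 0.1710, 0.3850, 0.6540, 1.0000
Σ (Xₖ−Xₖ₋₁)(Yₖ+Yₖ₋₁) = (1/5)(0.0120+0.0000) + (1/5)(0.1710+0.0120) + (1/5)(0.3850+0.1710) + (1/5)(0.6540+0.3850) + (1/5)(1.0000+0.6540)
  = 0.0024 + 0.0366 + 0.1112 + 0.2078 + 0.3308 = 0.6888
G = 1 − 0.6888 = 0.3112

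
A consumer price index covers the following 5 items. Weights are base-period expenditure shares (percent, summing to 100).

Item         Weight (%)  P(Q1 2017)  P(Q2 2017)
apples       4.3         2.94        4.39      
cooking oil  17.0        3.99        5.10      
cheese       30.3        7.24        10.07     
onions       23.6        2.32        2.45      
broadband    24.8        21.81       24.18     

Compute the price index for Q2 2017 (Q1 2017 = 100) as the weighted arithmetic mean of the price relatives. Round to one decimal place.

122.7

apples: 4.3 × (4.39/2.94) = 4.3 × 1.493197 = 6.4207
cooking oil: 17.0 × (5.10/3.99) = 17.0 × 1.278195 = 21.7293
cheese: 30.3 × (10.07/7.24) = 30.3 × 1.390884 = 42.1438
onions: 23.6 × (2.45/2.32) = 23.6 × 1.056034 = 24.9224
broadband: 24.8 × (24.18/21.81) = 24.8 × 1.108666 = 27.4949
Index = Σ wᵢ·(p₁ᵢ/p₀ᵢ) = 6.4207 + 21.7293 + 42.1438 + 24.9224 + 27.4949 = 122.7112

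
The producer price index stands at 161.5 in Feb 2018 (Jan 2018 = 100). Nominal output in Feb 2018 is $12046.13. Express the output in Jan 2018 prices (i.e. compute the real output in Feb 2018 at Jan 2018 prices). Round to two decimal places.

Real = Nominal ÷ (Index/100) = 12046.13 ÷ (161.5/100)
     = 12046.13 ÷ 1.615 = 7458.9040

7458.90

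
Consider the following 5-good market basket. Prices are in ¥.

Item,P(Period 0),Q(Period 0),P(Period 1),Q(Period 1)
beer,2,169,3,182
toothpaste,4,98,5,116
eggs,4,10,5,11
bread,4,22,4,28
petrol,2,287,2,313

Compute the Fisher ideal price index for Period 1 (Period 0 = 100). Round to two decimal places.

Laspeyres component (base-period weights):
ΣP(Period 1)Q(Period 0) = 3×169 + 5×98 + 5×10 + 4×22 + 2×287 = 507 + 490 + 50 + 88 + 574 = 1709
ΣP(Period 0)Q(Period 0) = 2×169 + 4×98 + 4×10 + 4×22 + 2×287 = 338 + 392 + 40 + 88 + 574 = 1432
L = 1709 / 1432 × 100 = 119.3436
Paasche component (current-period weights):
ΣP(Period 1)Q(Period 1) = 3×182 + 5×116 + 5×11 + 4×28 + 2×313 = 546 + 580 + 55 + 112 + 626 = 1919
ΣP(Period 0)Q(Period 1) = 2×182 + 4×116 + 4×11 + 4×28 + 2×313 = 364 + 464 + 44 + 112 + 626 = 1610
P = 1919 / 1610 × 100 = 119.1925
Fisher = √(L × P) = √(119.3436 × 119.1925) = 119.2680

119.27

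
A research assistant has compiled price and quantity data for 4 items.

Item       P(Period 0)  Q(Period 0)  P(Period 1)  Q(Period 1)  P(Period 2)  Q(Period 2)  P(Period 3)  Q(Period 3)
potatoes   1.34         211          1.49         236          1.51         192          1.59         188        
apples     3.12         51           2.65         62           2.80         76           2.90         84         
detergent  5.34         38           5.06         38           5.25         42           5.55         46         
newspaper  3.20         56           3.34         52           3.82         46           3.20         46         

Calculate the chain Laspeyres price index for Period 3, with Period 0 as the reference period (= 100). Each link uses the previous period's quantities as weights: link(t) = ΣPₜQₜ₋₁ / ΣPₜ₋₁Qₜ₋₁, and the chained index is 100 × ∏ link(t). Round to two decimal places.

Link Period 0→Period 1:
ΣP(Period 1)Q(Period 0) = 1.49×211 + 2.65×51 + 5.06×38 + 3.34×56 = 314.39 + 135.15 + 192.28 + 187.04 = 828.86
ΣP(Period 0)Q(Period 0) = 1.34×211 + 3.12×51 + 5.34×38 + 3.20×56 = 282.74 + 159.12 + 202.92 + 179.2 = 823.98
link = 828.86/823.98 = 1.005922
Link Period 1→Period 2:
ΣP(Period 2)Q(Period 1) = 1.51×236 + 2.80×62 + 5.25×38 + 3.82×52 = 356.36 + 173.6 + 199.5 + 198.64 = 928.1
ΣP(Period 1)Q(Period 1) = 1.49×236 + 2.65×62 + 5.06×38 + 3.34×52 = 351.64 + 164.3 + 192.28 + 173.68 = 881.9
link = 928.1/881.9 = 1.052387
Link Period 2→Period 3:
ΣP(Period 3)Q(Period 2) = 1.59×192 + 2.90×76 + 5.55×42 + 3.20×46 = 305.28 + 220.4 + 233.1 + 147.2 = 905.98
ΣP(Period 2)Q(Period 2) = 1.51×192 + 2.80×76 + 5.25×42 + 3.82×46 = 289.92 + 212.8 + 220.5 + 175.72 = 898.94
link = 905.98/898.94 = 1.007831
Chained index = 100 × 1.005922 × 1.052387 × 1.007831 = 106.6910

106.69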